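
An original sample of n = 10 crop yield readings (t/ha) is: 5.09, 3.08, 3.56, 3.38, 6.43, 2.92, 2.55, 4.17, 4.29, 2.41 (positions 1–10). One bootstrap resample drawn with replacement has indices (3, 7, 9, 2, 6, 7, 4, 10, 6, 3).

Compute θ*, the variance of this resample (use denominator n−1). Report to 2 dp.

Resample values: 3.56, 2.55, 4.29, 3.08, 2.92, 2.55, 3.38, 2.41, 2.92, 3.56.
Mean = 3.1220; sum of squared deviations = 3.0592
s² = 3.0592 / 9 = 0.3399

θ* = 0.34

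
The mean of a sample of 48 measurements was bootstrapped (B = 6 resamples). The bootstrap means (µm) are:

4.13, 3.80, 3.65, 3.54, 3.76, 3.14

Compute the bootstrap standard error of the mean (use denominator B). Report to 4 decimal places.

SE* = 0.2986

Bootstrap SE is the standard deviation of the 6 replicate means.
Mean of replicates: (4.13 + 3.80 + 3.65 + 3.54 + 3.76 + 3.14) / 6 = 22.020000 / 6 = 3.670000
Sum of squared deviations: (+0.460000)² + (+0.130000)² + (−0.020000)² + (−0.130000)² + (+0.090000)² + (−0.530000)² = 0.534800
Variance = 0.534800 / 6 = 0.089133
SE* = √0.089133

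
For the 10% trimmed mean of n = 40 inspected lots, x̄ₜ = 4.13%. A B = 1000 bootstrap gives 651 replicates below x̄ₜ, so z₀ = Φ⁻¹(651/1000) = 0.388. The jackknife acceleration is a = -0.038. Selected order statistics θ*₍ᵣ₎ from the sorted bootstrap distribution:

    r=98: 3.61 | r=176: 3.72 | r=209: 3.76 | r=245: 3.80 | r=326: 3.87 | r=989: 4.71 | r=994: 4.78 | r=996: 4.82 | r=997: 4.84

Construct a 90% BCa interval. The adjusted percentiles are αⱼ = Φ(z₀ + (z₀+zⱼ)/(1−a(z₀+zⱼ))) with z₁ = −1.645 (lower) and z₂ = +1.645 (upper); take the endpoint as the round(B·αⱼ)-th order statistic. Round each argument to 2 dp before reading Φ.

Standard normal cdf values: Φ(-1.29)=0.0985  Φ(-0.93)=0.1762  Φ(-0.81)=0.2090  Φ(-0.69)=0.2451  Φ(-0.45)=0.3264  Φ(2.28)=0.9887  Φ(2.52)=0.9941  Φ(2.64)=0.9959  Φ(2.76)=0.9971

(3.72, 4.71)

Lower: z₀ + z₁ = 0.388 + (-1.645) = -1.257; 1 − a(z₀+z₁) = 1 − (-0.038)(-1.257) = 0.9522; argument = 0.388 + (-1.257)/0.9522 = -0.9321 → -0.93.
α₁ = Φ(-0.93) = 0.1762; rank = round(1000 × 0.1762) = 176; θ*₍176₎ = 3.72.
Upper: z₀ + z₂ = 2.033; 1 − a(z₀+z₂) = 1.0773; argument = 2.2752 → 2.28; α₂ = 0.9887; rank = 989; θ*₍989₎ = 4.71.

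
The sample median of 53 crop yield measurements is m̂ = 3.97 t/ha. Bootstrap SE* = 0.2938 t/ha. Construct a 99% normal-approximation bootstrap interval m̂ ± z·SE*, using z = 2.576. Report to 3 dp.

(3.213, 4.727)

Margin = 2.576 × 0.2938 = 0.7568
Interval: 3.97 ± 0.7568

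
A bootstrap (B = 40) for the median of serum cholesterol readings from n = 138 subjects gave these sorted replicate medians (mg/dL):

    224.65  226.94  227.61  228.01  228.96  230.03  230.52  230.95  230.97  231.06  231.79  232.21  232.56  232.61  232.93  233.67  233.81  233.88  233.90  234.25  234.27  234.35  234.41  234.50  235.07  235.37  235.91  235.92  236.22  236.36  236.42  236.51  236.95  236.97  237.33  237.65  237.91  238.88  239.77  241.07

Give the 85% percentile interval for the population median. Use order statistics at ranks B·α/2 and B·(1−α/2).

α = 0.15; lower rank = 40 × 0.075 = 3; upper rank = 40 × 0.925 = 37.
The 3rd smallest replicate is 227.61; the 37th is 237.91.

(227.61, 237.91)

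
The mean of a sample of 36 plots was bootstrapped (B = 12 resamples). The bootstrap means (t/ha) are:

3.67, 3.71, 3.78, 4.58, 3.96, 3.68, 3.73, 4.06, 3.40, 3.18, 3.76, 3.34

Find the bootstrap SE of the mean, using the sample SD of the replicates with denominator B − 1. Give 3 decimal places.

SE* = 0.364

Bootstrap SE is the standard deviation of the 12 replicate means.
Mean of replicates: (3.67 + 3.71 + 3.78 + 4.58 + 3.96 + 3.68 + 3.73 + 4.06 + 3.40 + 3.18 + 3.76 + 3.34) / 12 = 44.8500 / 12 = 3.7375
Sum of squared deviations: (−0.0675)² + (−0.0275)² + (+0.0425)² + (+0.8425)² + (+0.2225)² + (−0.0575)² + (−0.0075)² + (+0.3225)² + (−0.3375)² + (−0.5575)² + (+0.0225)² + (−0.3975)² = 1.4570
Variance = 1.4570 / 11 = 0.1325
SE* = √0.1325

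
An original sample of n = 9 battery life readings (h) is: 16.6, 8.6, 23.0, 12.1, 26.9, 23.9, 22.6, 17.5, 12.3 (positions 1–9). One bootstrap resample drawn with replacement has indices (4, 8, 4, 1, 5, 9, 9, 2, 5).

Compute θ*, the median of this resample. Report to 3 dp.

θ* = 12.300

Resample values: 12.1, 17.5, 12.1, 16.6, 26.9, 12.3, 12.3, 8.6, 26.9.
Sorted: 8.6, 12.1, 12.1, 12.3, 12.3, 16.6, 17.5, 26.9, 26.9
Median = middle value = 12.300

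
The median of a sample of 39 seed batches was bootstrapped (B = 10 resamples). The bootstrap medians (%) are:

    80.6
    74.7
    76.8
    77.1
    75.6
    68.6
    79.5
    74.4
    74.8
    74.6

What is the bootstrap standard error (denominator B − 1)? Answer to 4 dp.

SE* = 3.2786

Bootstrap SE is the standard deviation of the 10 replicate medians.
Mean of replicates: (80.6 + 74.7 + 76.8 + 77.1 + 75.6 + 68.6 + 79.5 + 74.4 + 74.8 + 74.6) / 10 = 756.70000 / 10 = 75.67000
Sum of squared deviations: (+4.93000)² + (−0.97000)² + (+1.13000)² + (+1.43000)² + (−0.07000)² + (−7.07000)² + (+3.83000)² + (−1.27000)² + (−0.87000)² + (−1.07000)² = 96.74100
Variance = 96.74100 / 9 = 10.74900
SE* = √10.74900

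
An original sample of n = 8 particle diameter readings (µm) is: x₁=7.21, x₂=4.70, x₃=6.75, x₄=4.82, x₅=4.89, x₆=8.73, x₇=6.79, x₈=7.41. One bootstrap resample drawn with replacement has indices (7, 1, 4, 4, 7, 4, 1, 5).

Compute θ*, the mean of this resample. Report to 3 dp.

Resample values: 6.79, 7.21, 4.82, 4.82, 6.79, 4.82, 7.21, 4.89.
Mean = (6.79 + 7.21 + 4.82 + 4.82 + 6.79 + 4.82 + 7.21 + 4.89) / 8 = 47.350 / 8 = 5.919

θ* = 5.919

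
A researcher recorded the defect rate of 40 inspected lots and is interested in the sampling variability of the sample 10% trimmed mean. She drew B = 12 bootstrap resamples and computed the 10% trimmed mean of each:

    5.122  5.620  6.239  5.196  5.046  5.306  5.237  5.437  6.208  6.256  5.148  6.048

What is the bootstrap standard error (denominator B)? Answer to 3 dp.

SE* = 0.461

Bootstrap SE is the standard deviation of the 12 replicate 10% trimmed means.
Mean of replicates: (5.122 + 5.620 + 6.239 + 5.196 + 5.046 + 5.306 + 5.237 + 5.437 + 6.208 + 6.256 + 5.148 + 6.048) / 12 = 66.8630 / 12 = 5.5719
Sum of squared deviations: (−0.4499)² + (+0.0481)² + (+0.6671)² + (−0.3759)² + (−0.5259)² + (−0.2659)² + (−0.3349)² + (−0.1349)² + (+0.6361)² + (+0.6841)² + (−0.4239)² + (+0.4761)² = 2.5477
Variance = 2.5477 / 12 = 0.2123
SE* = √0.2123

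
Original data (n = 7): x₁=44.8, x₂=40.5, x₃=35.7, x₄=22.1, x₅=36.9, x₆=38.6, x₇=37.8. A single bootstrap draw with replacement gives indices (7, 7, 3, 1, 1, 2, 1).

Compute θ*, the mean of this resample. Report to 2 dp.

Resample values: 37.8, 37.8, 35.7, 44.8, 44.8, 40.5, 44.8.
Mean = (37.8 + 37.8 + 35.7 + 44.8 + 44.8 + 40.5 + 44.8) / 7 = 286.20 / 7 = 40.89

θ* = 40.89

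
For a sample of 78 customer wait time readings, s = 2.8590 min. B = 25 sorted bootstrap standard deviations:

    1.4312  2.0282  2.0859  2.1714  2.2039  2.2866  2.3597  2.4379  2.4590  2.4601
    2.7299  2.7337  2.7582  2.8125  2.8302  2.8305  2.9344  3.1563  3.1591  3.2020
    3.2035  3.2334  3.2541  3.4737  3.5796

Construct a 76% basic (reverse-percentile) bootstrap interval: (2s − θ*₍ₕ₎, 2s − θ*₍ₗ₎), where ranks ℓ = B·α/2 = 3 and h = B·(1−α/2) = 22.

Percentile endpoints at ranks 3 and 22: θ*₍3₎ = 2.0859, θ*₍22₎ = 3.2334.
Basic interval reflects these around s:
  lower = 2 × 2.8590 − 3.2334 = 2.4846
  upper = 2 × 2.8590 − 2.0859 = 3.6321

(2.4846, 3.6321)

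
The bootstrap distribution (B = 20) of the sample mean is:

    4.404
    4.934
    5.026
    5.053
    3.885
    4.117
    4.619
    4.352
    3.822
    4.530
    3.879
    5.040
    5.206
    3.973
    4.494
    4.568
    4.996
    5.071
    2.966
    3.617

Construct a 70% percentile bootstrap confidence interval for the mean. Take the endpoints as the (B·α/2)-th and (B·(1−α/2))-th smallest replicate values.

Sorted replicates: 2.966, 3.617, 3.822, 3.879, 3.885, 3.973, 4.117, 4.352, 4.404, 4.494, 4.530, 4.568, 4.619, 4.934, 4.996, 5.026, 5.040, 5.053, 5.071, 5.206
α = 0.30; lower rank = 20 × 0.150 = 3; upper rank = 20 × 0.850 = 17.
The 3rd smallest replicate is 3.822; the 17th is 5.040.

(3.822, 5.040)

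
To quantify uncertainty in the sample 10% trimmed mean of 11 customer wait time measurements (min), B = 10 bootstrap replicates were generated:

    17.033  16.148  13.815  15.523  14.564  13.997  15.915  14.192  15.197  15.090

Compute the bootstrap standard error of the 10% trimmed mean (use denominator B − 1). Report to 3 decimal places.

SE* = 1.035

Bootstrap SE is the standard deviation of the 10 replicate 10% trimmed means.
Mean of replicates: (17.033 + 16.148 + 13.815 + 15.523 + 14.564 + 13.997 + 15.915 + 14.192 + 15.197 + 15.090) / 10 = 151.4740 / 10 = 15.1474
Sum of squared deviations: (+1.8856)² + (+1.0006)² + (−1.3324)² + (+0.3756)² + (−0.5834)² + (−1.1504)² + (+0.7676)² + (−0.9554)² + (+0.0496)² + (−0.0574)² = 9.6446
Variance = 9.6446 / 9 = 1.0716
SE* = √1.0716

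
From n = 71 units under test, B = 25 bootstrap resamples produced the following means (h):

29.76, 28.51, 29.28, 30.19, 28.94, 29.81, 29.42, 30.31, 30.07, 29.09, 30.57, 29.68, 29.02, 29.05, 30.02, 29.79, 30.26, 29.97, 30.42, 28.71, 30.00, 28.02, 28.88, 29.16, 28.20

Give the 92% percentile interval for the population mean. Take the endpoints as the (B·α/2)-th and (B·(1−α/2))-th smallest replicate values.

(28.02, 30.42)

Sorted replicates: 28.02, 28.20, 28.51, 28.71, 28.88, 28.94, 29.02, 29.05, 29.09, 29.16, 29.28, 29.42, 29.68, 29.76, 29.79, 29.81, 29.97, 30.00, 30.02, 30.07, 30.19, 30.26, 30.31, 30.42, 30.57
α = 0.08; lower rank = 25 × 0.040 = 1; upper rank = 25 × 0.960 = 24.
The 1st smallest replicate is 28.02; the 24th is 30.42.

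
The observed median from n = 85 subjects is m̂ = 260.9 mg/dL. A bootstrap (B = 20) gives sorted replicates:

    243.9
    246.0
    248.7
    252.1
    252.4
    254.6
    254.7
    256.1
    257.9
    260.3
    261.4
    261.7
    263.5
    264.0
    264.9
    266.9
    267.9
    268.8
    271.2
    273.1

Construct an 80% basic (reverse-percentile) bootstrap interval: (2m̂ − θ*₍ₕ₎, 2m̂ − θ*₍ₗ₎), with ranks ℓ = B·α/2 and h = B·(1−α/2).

(253.0, 275.8)

Percentile endpoints at ranks 2 and 18: θ*₍2₎ = 246.0, θ*₍18₎ = 268.8.
Basic interval reflects these around m̂:
  lower = 2 × 260.9 − 268.8 = 253.0
  upper = 2 × 260.9 − 246.0 = 275.8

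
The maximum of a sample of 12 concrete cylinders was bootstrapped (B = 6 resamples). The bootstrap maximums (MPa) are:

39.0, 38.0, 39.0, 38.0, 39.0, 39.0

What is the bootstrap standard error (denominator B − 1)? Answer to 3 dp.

SE* = 0.516

Bootstrap SE is the standard deviation of the 6 replicate maximums.
Mean of replicates: (39.0 + 38.0 + 39.0 + 38.0 + 39.0 + 39.0) / 6 = 232.0000 / 6 = 38.6667
Sum of squared deviations: (+0.3333)² + (−0.6667)² + (+0.3333)² + (−0.6667)² + (+0.3333)² + (+0.3333)² = 1.3333
Variance = 1.3333 / 5 = 0.2667
SE* = √0.2667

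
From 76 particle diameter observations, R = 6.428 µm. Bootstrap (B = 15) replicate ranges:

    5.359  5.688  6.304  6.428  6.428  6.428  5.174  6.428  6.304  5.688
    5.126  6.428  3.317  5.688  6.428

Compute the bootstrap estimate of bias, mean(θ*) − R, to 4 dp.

bias = −0.6136

mean(θ*) = (5.359 + 5.688 + 6.304 + 6.428 + 6.428 + 6.428 + 5.174 + 6.428 + 6.304 + 5.688 + 5.126 + 6.428 + 3.317 + 5.688 + 6.428) / 15 = 5.81440
bias = 5.81440 − 6.428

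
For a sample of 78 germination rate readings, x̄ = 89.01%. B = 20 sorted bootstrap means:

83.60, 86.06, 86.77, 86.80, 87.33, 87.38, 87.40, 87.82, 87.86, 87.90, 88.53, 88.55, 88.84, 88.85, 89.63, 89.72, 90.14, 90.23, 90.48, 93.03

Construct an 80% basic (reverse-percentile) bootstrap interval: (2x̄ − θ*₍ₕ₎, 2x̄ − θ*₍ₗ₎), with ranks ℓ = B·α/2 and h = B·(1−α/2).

(87.79, 91.96)

Percentile endpoints at ranks 2 and 18: θ*₍2₎ = 86.06, θ*₍18₎ = 90.23.
Basic interval reflects these around x̄:
  lower = 2 × 89.01 − 90.23 = 87.79
  upper = 2 × 89.01 − 86.06 = 91.96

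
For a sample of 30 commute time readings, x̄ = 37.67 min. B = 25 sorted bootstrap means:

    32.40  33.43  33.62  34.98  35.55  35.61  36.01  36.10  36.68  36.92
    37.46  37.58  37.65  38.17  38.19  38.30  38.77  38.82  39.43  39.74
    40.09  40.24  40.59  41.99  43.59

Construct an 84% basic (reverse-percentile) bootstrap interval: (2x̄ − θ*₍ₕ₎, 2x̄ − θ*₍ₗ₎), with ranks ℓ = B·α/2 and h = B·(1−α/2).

Percentile endpoints at ranks 2 and 23: θ*₍2₎ = 33.43, θ*₍23₎ = 40.59.
Basic interval reflects these around x̄:
  lower = 2 × 37.67 − 40.59 = 34.75
  upper = 2 × 37.67 − 33.43 = 41.91

(34.75, 41.91)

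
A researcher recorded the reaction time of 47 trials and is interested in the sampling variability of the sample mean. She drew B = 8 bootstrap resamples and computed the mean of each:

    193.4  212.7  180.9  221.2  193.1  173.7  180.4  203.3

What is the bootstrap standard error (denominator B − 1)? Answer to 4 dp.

Bootstrap SE is the standard deviation of the 8 replicate means.
Mean of replicates: (193.4 + 212.7 + 180.9 + 221.2 + 193.1 + 173.7 + 180.4 + 203.3) / 8 = 1558.70000 / 8 = 194.83750
Sum of squared deviations: (−1.43750)² + (+17.86250)² + (−13.93750)² + (+26.36250)² + (−1.73750)² + (−21.13750)² + (−14.43750)² + (+8.46250)² = 1940.23875
Variance = 1940.23875 / 7 = 277.17696
SE* = √277.17696

SE* = 16.6486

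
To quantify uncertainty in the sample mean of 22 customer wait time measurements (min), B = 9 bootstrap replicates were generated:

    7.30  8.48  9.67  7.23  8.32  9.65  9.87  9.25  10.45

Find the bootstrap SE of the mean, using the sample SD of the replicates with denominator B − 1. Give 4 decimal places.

SE* = 1.1446

Bootstrap SE is the standard deviation of the 9 replicate means.
Mean of replicates: (7.30 + 8.48 + 9.67 + 7.23 + 8.32 + 9.65 + 9.87 + 9.25 + 10.45) / 9 = 80.22000 / 9 = 8.91333
Sum of squared deviations: (−1.61333)² + (−0.43333)² + (+0.75667)² + (−1.68333)² + (−0.59333)² + (+0.73667)² + (+0.95667)² + (+0.33667)² + (+1.53667)² = 10.48140
Variance = 10.48140 / 8 = 1.31017
SE* = √1.31017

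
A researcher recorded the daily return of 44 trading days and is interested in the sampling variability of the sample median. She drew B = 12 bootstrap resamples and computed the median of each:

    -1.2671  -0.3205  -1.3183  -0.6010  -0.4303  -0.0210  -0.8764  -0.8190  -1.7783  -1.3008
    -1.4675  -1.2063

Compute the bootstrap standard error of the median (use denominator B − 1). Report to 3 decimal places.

Bootstrap SE is the standard deviation of the 12 replicate medians.
Mean of replicates: ((-1.2671) + (-0.3205) + (-1.3183) + (-0.6010) + (-0.4303) + (-0.0210) + (-0.8764) + (-0.8190) + (-1.7783) + (-1.3008) + (-1.4675) + (-1.2063)) / 12 = -11.40650 / 12 = -0.95054
Sum of squared deviations: (−0.31656)² + (+0.63004)² + (−0.36776)² + (+0.34954)² + (+0.52024)² + (+0.92954)² + (+0.07414)² + (+0.13154)² + (−0.82776)² + (−0.35026)² + (−0.51696)² + (−0.25576)² = 3.05261
Variance = 3.05261 / 11 = 0.27751
SE* = √0.27751

SE* = 0.527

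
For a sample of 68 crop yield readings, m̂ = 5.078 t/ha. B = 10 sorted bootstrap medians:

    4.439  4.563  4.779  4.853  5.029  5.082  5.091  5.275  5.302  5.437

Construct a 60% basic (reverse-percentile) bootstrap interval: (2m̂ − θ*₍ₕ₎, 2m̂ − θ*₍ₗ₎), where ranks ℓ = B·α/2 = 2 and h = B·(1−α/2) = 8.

(4.881, 5.593)

Percentile endpoints at ranks 2 and 8: θ*₍2₎ = 4.563, θ*₍8₎ = 5.275.
Basic interval reflects these around m̂:
  lower = 2 × 5.078 − 5.275 = 4.881
  upper = 2 × 5.078 − 4.563 = 5.593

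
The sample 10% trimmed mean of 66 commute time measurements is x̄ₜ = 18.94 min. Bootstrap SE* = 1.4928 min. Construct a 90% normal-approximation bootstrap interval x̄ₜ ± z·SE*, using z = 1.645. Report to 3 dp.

Margin = 1.645 × 1.4928 = 2.4557
Interval: 18.94 ± 2.4557

(16.484, 21.396)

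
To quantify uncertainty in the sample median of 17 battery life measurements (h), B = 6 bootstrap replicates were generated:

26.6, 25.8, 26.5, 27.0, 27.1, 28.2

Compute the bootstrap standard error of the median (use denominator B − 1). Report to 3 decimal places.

SE* = 0.799

Bootstrap SE is the standard deviation of the 6 replicate medians.
Mean of replicates: (26.6 + 25.8 + 26.5 + 27.0 + 27.1 + 28.2) / 6 = 161.2000 / 6 = 26.8667
Sum of squared deviations: (−0.2667)² + (−1.0667)² + (−0.3667)² + (+0.1333)² + (+0.2333)² + (+1.3333)² = 3.1933
Variance = 3.1933 / 5 = 0.6387
SE* = √0.6387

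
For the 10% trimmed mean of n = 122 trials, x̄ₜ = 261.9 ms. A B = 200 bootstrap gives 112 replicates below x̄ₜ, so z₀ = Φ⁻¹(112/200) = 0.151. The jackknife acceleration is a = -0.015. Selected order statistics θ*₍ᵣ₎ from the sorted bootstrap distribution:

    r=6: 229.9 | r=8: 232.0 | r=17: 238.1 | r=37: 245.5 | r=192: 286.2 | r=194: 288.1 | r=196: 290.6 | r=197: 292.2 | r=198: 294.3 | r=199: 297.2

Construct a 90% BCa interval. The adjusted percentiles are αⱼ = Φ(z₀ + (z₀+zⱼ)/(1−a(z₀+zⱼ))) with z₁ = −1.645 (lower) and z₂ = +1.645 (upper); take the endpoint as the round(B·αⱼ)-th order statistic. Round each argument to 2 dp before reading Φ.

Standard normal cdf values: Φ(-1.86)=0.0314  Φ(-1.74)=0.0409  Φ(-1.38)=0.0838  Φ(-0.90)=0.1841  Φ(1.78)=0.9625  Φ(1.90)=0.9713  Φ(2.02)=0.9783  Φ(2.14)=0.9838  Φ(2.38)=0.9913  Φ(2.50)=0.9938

(238.1, 288.1)

Lower: z₀ + z₁ = 0.151 + (-1.645) = -1.494; 1 − a(z₀+z₁) = 1 − (-0.015)(-1.494) = 0.9776; argument = 0.151 + (-1.494)/0.9776 = -1.3772 → -1.38.
α₁ = Φ(-1.38) = 0.0838; rank = round(200 × 0.0838) = 17; θ*₍17₎ = 238.1.
Upper: z₀ + z₂ = 1.796; 1 − a(z₀+z₂) = 1.0269; argument = 1.8999 → 1.90; α₂ = 0.9713; rank = 194; θ*₍194₎ = 288.1.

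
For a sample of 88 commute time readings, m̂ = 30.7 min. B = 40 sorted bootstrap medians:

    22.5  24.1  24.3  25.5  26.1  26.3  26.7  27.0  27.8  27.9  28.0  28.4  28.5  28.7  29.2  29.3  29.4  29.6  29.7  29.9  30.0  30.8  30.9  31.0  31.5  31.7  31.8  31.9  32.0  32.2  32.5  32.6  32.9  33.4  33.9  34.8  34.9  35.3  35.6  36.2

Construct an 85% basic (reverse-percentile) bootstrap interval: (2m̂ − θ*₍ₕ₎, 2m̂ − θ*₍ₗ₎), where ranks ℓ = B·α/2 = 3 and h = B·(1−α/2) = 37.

Percentile endpoints at ranks 3 and 37: θ*₍3₎ = 24.3, θ*₍37₎ = 34.9.
Basic interval reflects these around m̂:
  lower = 2 × 30.7 − 34.9 = 26.5
  upper = 2 × 30.7 − 24.3 = 37.1

(26.5, 37.1)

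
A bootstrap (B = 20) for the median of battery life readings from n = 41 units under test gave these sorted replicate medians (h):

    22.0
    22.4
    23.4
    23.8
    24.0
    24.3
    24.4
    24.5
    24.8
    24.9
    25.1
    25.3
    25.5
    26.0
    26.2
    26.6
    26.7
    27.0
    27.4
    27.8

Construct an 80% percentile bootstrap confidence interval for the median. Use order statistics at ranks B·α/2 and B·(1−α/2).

(22.4, 27.0)

α = 0.20; lower rank = 20 × 0.100 = 2; upper rank = 20 × 0.900 = 18.
The 2nd smallest replicate is 22.4; the 18th is 27.0.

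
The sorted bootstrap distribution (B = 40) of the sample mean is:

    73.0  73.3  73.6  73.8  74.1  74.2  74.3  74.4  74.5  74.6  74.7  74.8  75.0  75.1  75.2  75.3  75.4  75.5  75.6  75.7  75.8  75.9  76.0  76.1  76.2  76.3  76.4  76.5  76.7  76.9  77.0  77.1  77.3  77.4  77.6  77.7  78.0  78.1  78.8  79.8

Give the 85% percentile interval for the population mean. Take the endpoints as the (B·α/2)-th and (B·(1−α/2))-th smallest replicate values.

α = 0.15; lower rank = 40 × 0.075 = 3; upper rank = 40 × 0.925 = 37.
The 3rd smallest replicate is 73.6; the 37th is 78.0.

(73.6, 78.0)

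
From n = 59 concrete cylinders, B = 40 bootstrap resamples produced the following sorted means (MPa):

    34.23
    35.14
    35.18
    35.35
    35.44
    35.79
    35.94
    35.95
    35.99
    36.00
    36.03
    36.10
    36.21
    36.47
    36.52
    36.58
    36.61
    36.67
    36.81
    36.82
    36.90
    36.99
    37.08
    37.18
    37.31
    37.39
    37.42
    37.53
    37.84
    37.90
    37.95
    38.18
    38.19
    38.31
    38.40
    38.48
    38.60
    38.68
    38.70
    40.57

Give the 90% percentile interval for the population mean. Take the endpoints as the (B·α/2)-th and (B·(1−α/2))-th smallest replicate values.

(35.14, 38.68)

α = 0.10; lower rank = 40 × 0.050 = 2; upper rank = 40 × 0.950 = 38.
The 2nd smallest replicate is 35.14; the 38th is 38.68.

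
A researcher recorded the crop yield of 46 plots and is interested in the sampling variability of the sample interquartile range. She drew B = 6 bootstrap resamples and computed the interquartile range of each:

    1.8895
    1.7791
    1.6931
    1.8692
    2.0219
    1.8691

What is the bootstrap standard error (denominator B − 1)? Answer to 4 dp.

SE* = 0.1108

Bootstrap SE is the standard deviation of the 6 replicate interquartile ranges.
Mean of replicates: (1.8895 + 1.7791 + 1.6931 + 1.8692 + 2.0219 + 1.8691) / 6 = 11.12190 / 6 = 1.85365
Sum of squared deviations: (+0.03585)² + (−0.07455)² + (−0.16055)² + (+0.01555)² + (+0.16825)² + (+0.01545)² = 0.06141
Variance = 0.06141 / 5 = 0.01228
SE* = √0.01228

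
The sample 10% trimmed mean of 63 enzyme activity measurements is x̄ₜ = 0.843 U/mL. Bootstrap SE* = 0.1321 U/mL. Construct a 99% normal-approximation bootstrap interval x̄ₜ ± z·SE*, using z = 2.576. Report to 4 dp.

Margin = 2.576 × 0.1321 = 0.34029
Interval: 0.843 ± 0.34029

(0.5027, 1.1833)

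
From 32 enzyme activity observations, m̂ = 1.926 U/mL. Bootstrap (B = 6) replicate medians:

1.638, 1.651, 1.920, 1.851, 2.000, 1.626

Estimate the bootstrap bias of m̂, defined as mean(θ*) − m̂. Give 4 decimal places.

bias = −0.1450

mean(θ*) = (1.638 + 1.651 + 1.920 + 1.851 + 2.000 + 1.626) / 6 = 1.78100
bias = 1.78100 − 1.926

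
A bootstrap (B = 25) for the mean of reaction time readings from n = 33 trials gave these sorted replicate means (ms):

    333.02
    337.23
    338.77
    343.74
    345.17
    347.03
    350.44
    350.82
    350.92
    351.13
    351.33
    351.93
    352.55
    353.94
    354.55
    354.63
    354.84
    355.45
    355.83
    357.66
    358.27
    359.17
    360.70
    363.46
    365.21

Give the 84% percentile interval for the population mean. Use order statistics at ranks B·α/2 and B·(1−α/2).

(337.23, 360.70)

α = 0.16; lower rank = 25 × 0.080 = 2; upper rank = 25 × 0.920 = 23.
The 2nd smallest replicate is 337.23; the 23rd is 360.70.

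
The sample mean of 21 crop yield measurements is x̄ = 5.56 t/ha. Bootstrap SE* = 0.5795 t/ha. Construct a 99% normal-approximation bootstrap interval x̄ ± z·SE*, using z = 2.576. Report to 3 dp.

Margin = 2.576 × 0.5795 = 1.4928
Interval: 5.56 ± 1.4928

(4.067, 7.053)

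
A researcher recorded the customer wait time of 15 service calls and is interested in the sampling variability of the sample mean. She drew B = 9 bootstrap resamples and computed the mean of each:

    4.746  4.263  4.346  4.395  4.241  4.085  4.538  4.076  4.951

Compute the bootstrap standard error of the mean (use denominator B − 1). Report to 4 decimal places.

Bootstrap SE is the standard deviation of the 9 replicate means.
Mean of replicates: (4.746 + 4.263 + 4.346 + 4.395 + 4.241 + 4.085 + 4.538 + 4.076 + 4.951) / 9 = 39.64100 / 9 = 4.40456
Sum of squared deviations: (+0.34144)² + (−0.14156)² + (−0.05856)² + (−0.00956)² + (−0.16356)² + (−0.31956)² + (+0.13344)² + (−0.32856)² + (+0.54644)² = 0.69337
Variance = 0.69337 / 8 = 0.08667
SE* = √0.08667

SE* = 0.2944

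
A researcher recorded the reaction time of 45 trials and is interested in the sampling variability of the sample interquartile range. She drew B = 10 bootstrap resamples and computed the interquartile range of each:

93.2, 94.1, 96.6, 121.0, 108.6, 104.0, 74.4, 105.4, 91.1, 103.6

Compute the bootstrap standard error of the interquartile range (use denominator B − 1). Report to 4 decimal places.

Bootstrap SE is the standard deviation of the 10 replicate interquartile ranges.
Mean of replicates: (93.2 + 94.1 + 96.6 + 121.0 + 108.6 + 104.0 + 74.4 + 105.4 + 91.1 + 103.6) / 10 = 992.00000 / 10 = 99.20000
Sum of squared deviations: (−6.00000)² + (−5.10000)² + (−2.60000)² + (+21.80000)² + (+9.40000)² + (+4.80000)² + (−24.80000)² + (+6.20000)² + (−8.10000)² + (+4.40000)² = 1393.86000
Variance = 1393.86000 / 9 = 154.87333
SE* = √154.87333

SE* = 12.4448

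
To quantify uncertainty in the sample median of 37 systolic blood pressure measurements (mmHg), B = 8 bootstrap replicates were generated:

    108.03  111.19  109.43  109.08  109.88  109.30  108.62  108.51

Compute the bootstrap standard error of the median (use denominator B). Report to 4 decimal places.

SE* = 0.9122

Bootstrap SE is the standard deviation of the 8 replicate medians.
Mean of replicates: (108.03 + 111.19 + 109.43 + 109.08 + 109.88 + 109.30 + 108.62 + 108.51) / 8 = 874.04000 / 8 = 109.25500
Sum of squared deviations: (−1.22500)² + (+1.93500)² + (+0.17500)² + (−0.17500)² + (+0.62500)² + (+0.04500)² + (−0.63500)² + (−0.74500)² = 6.65700
Variance = 6.65700 / 8 = 0.83212
SE* = √0.83212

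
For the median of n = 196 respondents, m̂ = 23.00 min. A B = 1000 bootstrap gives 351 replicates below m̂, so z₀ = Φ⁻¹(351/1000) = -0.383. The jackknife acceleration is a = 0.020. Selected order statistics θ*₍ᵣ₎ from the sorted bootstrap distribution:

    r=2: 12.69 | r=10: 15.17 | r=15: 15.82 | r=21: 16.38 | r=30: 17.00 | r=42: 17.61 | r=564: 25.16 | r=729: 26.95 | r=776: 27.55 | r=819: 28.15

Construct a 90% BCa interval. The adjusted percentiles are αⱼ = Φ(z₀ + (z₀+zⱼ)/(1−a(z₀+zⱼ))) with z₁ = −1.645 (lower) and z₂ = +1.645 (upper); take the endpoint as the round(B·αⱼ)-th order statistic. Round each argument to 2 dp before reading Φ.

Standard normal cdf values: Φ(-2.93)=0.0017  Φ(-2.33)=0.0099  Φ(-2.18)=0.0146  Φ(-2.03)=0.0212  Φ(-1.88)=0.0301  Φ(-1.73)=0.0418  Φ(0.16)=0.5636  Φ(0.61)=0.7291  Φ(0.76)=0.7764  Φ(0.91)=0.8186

(15.17, 28.15)

Lower: z₀ + z₁ = -0.383 + (-1.645) = -2.028; 1 − a(z₀+z₁) = 1 − (0.020)(-2.028) = 1.0406; argument = -0.383 + (-2.028)/1.0406 = -2.3320 → -2.33.
α₁ = Φ(-2.33) = 0.0099; rank = round(1000 × 0.0099) = 10; θ*₍10₎ = 15.17.
Upper: z₀ + z₂ = 1.262; 1 − a(z₀+z₂) = 0.9748; argument = 0.9117 → 0.91; α₂ = 0.8186; rank = 819; θ*₍819₎ = 28.15.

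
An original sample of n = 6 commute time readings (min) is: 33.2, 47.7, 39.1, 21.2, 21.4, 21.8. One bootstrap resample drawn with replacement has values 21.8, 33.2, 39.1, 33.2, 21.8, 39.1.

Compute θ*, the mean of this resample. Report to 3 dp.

Mean = (21.8 + 33.2 + 39.1 + 33.2 + 21.8 + 39.1) / 6 = 188.20 / 6 = 31.367

θ* = 31.367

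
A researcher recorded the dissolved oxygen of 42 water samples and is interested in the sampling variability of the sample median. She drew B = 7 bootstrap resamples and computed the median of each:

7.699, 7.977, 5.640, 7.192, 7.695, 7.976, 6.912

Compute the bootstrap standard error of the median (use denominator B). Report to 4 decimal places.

SE* = 0.7698

Bootstrap SE is the standard deviation of the 7 replicate medians.
Mean of replicates: (7.699 + 7.977 + 5.640 + 7.192 + 7.695 + 7.976 + 6.912) / 7 = 51.09100 / 7 = 7.29871
Sum of squared deviations: (+0.40029)² + (+0.67829)² + (−1.65871)² + (−0.10671)² + (+0.39629)² + (+0.67729)² + (−0.38671)² = 4.14833
Variance = 4.14833 / 7 = 0.59262
SE* = √0.59262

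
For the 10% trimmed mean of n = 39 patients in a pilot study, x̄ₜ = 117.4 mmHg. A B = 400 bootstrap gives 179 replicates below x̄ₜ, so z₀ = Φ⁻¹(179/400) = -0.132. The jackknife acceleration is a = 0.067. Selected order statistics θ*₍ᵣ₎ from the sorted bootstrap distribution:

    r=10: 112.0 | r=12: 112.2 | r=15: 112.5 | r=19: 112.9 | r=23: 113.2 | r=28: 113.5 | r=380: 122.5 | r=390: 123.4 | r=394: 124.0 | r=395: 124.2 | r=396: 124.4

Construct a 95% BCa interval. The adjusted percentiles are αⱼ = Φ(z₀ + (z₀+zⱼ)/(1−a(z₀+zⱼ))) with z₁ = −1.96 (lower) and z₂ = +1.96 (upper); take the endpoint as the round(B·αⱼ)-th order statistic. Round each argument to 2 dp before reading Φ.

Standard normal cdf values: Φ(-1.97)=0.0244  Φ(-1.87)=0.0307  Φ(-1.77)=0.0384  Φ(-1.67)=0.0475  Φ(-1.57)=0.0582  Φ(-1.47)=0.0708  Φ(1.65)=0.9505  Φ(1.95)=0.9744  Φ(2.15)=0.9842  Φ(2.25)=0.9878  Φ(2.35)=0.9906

(112.0, 123.4)

Lower: z₀ + z₁ = -0.132 + (-1.960) = -2.092; 1 − a(z₀+z₁) = 1 − (0.067)(-2.092) = 1.1402; argument = -0.132 + (-2.092)/1.1402 = -1.9668 → -1.97.
α₁ = Φ(-1.97) = 0.0244; rank = round(400 × 0.0244) = 10; θ*₍10₎ = 112.0.
Upper: z₀ + z₂ = 1.828; 1 − a(z₀+z₂) = 0.8775; argument = 1.9511 → 1.95; α₂ = 0.9744; rank = 390; θ*₍390₎ = 123.4.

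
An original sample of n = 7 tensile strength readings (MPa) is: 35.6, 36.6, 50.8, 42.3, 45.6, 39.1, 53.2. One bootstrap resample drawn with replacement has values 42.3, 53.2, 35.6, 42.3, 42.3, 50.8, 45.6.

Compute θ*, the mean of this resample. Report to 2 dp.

Mean = (42.3 + 53.2 + 35.6 + 42.3 + 42.3 + 50.8 + 45.6) / 7 = 312.10 / 7 = 44.59

θ* = 44.59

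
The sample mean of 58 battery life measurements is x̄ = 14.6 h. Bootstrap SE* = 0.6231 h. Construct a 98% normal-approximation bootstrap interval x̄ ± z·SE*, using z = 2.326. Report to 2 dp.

Margin = 2.326 × 0.6231 = 1.449
Interval: 14.6 ± 1.449

(13.15, 16.05)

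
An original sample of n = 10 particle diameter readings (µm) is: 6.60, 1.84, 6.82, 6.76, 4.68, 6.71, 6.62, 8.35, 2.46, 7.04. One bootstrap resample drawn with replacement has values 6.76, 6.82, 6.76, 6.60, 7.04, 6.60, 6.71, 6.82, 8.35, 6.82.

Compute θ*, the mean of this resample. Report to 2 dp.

Mean = (6.76 + 6.82 + 6.76 + 6.60 + 7.04 + 6.60 + 6.71 + 6.82 + 8.35 + 6.82) / 10 = 69.280 / 10 = 6.93

θ* = 6.93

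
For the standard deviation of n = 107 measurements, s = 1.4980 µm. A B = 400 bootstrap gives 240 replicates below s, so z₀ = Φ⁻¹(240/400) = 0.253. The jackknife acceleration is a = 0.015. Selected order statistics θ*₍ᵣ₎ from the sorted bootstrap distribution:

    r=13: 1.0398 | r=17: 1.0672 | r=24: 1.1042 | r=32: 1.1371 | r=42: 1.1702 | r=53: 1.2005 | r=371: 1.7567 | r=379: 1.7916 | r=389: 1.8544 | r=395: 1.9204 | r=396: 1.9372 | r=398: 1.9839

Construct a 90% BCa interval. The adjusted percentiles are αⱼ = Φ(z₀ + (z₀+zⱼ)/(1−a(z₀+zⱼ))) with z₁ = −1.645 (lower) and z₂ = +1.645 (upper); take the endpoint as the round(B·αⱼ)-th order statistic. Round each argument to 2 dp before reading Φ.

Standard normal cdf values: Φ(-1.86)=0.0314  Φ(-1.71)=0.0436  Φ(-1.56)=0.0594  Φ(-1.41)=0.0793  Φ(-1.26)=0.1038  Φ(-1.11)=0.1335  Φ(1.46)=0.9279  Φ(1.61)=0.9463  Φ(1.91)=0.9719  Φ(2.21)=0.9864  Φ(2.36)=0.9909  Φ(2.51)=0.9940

Lower: z₀ + z₁ = 0.253 + (-1.645) = -1.392; 1 − a(z₀+z₁) = 1 − (0.015)(-1.392) = 1.0209; argument = 0.253 + (-1.392)/1.0209 = -1.1105 → -1.11.
α₁ = Φ(-1.11) = 0.1335; rank = round(400 × 0.1335) = 53; θ*₍53₎ = 1.2005.
Upper: z₀ + z₂ = 1.898; 1 − a(z₀+z₂) = 0.9715; argument = 2.2066 → 2.21; α₂ = 0.9864; rank = 395; θ*₍395₎ = 1.9204.

(1.2005, 1.9204)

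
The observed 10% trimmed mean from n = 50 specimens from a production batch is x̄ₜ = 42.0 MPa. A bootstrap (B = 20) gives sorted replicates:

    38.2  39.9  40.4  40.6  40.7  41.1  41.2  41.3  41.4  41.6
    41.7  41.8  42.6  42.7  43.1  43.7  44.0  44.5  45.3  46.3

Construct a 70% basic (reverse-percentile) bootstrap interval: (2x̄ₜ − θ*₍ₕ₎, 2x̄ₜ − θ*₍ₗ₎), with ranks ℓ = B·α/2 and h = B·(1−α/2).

(40.0, 43.6)

Percentile endpoints at ranks 3 and 17: θ*₍3₎ = 40.4, θ*₍17₎ = 44.0.
Basic interval reflects these around x̄ₜ:
  lower = 2 × 42.0 − 44.0 = 40.0
  upper = 2 × 42.0 − 40.4 = 43.6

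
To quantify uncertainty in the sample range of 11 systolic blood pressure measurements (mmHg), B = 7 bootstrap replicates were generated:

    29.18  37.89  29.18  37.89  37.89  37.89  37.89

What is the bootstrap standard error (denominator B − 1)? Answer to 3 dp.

SE* = 4.250

Bootstrap SE is the standard deviation of the 7 replicate ranges.
Mean of replicates: (29.18 + 37.89 + 29.18 + 37.89 + 37.89 + 37.89 + 37.89) / 7 = 247.8100 / 7 = 35.4014
Sum of squared deviations: (−6.2214)² + (+2.4886)² + (−6.2214)² + (+2.4886)² + (+2.4886)² + (+2.4886)² + (+2.4886)² = 108.3773
Variance = 108.3773 / 6 = 18.0629
SE* = √18.0629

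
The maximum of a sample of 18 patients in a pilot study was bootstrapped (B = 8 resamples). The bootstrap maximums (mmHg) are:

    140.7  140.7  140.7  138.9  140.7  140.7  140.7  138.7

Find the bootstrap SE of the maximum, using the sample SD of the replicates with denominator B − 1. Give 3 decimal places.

SE* = 0.881

Bootstrap SE is the standard deviation of the 8 replicate maximums.
Mean of replicates: (140.7 + 140.7 + 140.7 + 138.9 + 140.7 + 140.7 + 140.7 + 138.7) / 8 = 1121.8000 / 8 = 140.2250
Sum of squared deviations: (+0.4750)² + (+0.4750)² + (+0.4750)² + (−1.3250)² + (+0.4750)² + (+0.4750)² + (+0.4750)² + (−1.5250)² = 5.4350
Variance = 5.4350 / 7 = 0.7764
SE* = √0.7764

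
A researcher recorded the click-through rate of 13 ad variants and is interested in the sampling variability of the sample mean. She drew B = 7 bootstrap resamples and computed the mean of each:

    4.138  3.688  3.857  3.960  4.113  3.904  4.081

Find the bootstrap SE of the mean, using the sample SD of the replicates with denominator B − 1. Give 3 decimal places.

Bootstrap SE is the standard deviation of the 7 replicate means.
Mean of replicates: (4.138 + 3.688 + 3.857 + 3.960 + 4.113 + 3.904 + 4.081) / 7 = 27.7410 / 7 = 3.9630
Sum of squared deviations: (+0.1750)² + (−0.2750)² + (−0.1060)² + (−0.0030)² + (+0.1500)² + (−0.0590)² + (+0.1180)² = 0.1574
Variance = 0.1574 / 6 = 0.0262
SE* = √0.0262

SE* = 0.162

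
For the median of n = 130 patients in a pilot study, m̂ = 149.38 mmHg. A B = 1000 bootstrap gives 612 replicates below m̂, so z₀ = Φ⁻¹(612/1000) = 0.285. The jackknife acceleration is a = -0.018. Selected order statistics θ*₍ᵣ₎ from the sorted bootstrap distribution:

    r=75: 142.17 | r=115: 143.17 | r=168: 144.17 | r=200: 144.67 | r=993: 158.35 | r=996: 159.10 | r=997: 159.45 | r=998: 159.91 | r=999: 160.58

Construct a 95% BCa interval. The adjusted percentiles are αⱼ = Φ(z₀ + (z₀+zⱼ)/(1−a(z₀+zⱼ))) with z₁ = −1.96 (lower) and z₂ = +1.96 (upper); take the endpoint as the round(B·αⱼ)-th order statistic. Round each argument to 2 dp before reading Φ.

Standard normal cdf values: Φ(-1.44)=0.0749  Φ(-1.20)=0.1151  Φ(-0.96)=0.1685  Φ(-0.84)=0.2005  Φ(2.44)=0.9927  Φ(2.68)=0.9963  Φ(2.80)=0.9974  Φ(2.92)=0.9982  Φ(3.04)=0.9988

Lower: z₀ + z₁ = 0.285 + (-1.960) = -1.675; 1 − a(z₀+z₁) = 1 − (-0.018)(-1.675) = 0.9698; argument = 0.285 + (-1.675)/0.9698 = -1.4421 → -1.44.
α₁ = Φ(-1.44) = 0.0749; rank = round(1000 × 0.0749) = 75; θ*₍75₎ = 142.17.
Upper: z₀ + z₂ = 2.245; 1 − a(z₀+z₂) = 1.0404; argument = 2.4428 → 2.44; α₂ = 0.9927; rank = 993; θ*₍993₎ = 158.35.

(142.17, 158.35)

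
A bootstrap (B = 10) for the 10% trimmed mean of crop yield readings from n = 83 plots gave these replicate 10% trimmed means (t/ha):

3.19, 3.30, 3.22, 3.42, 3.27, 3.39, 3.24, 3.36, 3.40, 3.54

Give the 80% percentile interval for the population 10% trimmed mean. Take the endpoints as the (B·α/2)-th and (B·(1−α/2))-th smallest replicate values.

(3.19, 3.42)

Sorted replicates: 3.19, 3.22, 3.24, 3.27, 3.30, 3.36, 3.39, 3.40, 3.42, 3.54
α = 0.20; lower rank = 10 × 0.100 = 1; upper rank = 10 × 0.900 = 9.
The 1st smallest replicate is 3.19; the 9th is 3.42.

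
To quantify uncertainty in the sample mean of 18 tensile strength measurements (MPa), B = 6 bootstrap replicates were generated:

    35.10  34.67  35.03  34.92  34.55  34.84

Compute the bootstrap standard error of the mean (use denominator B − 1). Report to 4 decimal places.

SE* = 0.2108

Bootstrap SE is the standard deviation of the 6 replicate means.
Mean of replicates: (35.10 + 34.67 + 35.03 + 34.92 + 34.55 + 34.84) / 6 = 209.110000 / 6 = 34.851667
Sum of squared deviations: (+0.248333)² + (−0.181667)² + (+0.178333)² + (+0.068333)² + (−0.301667)² + (−0.011667)² = 0.222283
Variance = 0.222283 / 5 = 0.044457
SE* = √0.044457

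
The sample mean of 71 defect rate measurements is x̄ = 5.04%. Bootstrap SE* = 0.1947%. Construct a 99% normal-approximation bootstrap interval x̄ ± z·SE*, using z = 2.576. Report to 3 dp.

Margin = 2.576 × 0.1947 = 0.5015
Interval: 5.04 ± 0.5015

(4.538, 5.542)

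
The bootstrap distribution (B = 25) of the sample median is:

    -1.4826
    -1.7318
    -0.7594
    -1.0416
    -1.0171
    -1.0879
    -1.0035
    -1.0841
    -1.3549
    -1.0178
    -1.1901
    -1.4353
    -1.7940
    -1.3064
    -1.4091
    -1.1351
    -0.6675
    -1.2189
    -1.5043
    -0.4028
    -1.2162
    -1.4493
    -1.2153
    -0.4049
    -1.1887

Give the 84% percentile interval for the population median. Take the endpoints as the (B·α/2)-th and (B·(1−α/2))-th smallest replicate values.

Sorted replicates: -1.7940, -1.7318, -1.5043, -1.4826, -1.4493, -1.4353, -1.4091, -1.3549, -1.3064, -1.2189, -1.2162, -1.2153, -1.1901, -1.1887, -1.1351, -1.0879, -1.0841, -1.0416, -1.0178, -1.0171, -1.0035, -0.7594, -0.6675, -0.4049, -0.4028
α = 0.16; lower rank = 25 × 0.080 = 2; upper rank = 25 × 0.920 = 23.
The 2nd smallest replicate is -1.7318; the 23rd is -0.6675.

(-1.7318, -0.6675)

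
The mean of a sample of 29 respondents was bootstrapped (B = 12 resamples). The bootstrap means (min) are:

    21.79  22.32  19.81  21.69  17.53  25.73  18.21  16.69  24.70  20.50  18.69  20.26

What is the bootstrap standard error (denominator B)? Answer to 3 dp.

Bootstrap SE is the standard deviation of the 12 replicate means.
Mean of replicates: (21.79 + 22.32 + 19.81 + 21.69 + 17.53 + 25.73 + 18.21 + 16.69 + 24.70 + 20.50 + 18.69 + 20.26) / 12 = 247.9200 / 12 = 20.6600
Sum of squared deviations: (+1.1300)² + (+1.6600)² + (−0.8500)² + (+1.0300)² + (−3.1300)² + (+5.0700)² + (−2.4500)² + (−3.9700)² + (+4.0400)² + (−0.1600)² + (−1.9700)² + (−0.4000)² = 83.4692
Variance = 83.4692 / 12 = 6.9558
SE* = √6.9558

SE* = 2.637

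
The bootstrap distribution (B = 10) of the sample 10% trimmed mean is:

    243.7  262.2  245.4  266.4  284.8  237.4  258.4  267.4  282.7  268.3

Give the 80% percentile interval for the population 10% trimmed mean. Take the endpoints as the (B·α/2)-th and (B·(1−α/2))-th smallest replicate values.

(237.4, 282.7)

Sorted replicates: 237.4, 243.7, 245.4, 258.4, 262.2, 266.4, 267.4, 268.3, 282.7, 284.8
α = 0.20; lower rank = 10 × 0.100 = 1; upper rank = 10 × 0.900 = 9.
The 1st smallest replicate is 237.4; the 9th is 282.7.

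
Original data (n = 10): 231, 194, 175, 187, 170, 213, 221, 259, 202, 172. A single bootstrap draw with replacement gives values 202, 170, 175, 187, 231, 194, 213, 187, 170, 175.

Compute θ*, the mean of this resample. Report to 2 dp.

θ* = 190.40

Mean = (202 + 170 + 175 + 187 + 231 + 194 + 213 + 187 + 170 + 175) / 10 = 1904.0 / 10 = 190.40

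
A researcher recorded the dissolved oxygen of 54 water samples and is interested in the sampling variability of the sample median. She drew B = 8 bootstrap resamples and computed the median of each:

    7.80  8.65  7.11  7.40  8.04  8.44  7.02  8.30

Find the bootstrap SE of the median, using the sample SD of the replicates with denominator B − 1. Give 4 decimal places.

Bootstrap SE is the standard deviation of the 8 replicate medians.
Mean of replicates: (7.80 + 8.65 + 7.11 + 7.40 + 8.04 + 8.44 + 7.02 + 8.30) / 8 = 62.76000 / 8 = 7.84500
Sum of squared deviations: (−0.04500)² + (+0.80500)² + (−0.73500)² + (−0.44500)² + (+0.19500)² + (+0.59500)² + (−0.82500)² + (+0.45500)² = 2.66800
Variance = 2.66800 / 7 = 0.38114
SE* = √0.38114

SE* = 0.6174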